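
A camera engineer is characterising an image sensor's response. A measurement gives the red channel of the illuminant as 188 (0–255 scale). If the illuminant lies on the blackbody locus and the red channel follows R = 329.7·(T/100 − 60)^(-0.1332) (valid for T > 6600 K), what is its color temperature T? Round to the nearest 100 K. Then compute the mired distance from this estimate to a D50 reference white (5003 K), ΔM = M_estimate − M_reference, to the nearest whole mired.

(t − 60)^(-0.1332) = 188/329.7 = 0.57022.
t − 60 = 0.57022^(1/-0.1332) = 0.57022^(-7.508) = 67.848, so t = 127.848.
T = 100·t = 12785 K → 12800 K to the nearest 100 K.
M_estimate = 10⁶/12800 = 78.12; M_reference = 10⁶/5003 = 199.88.
ΔM = 78.12 − 199.88 = -121.76 → -122 mireds.

-122 mireds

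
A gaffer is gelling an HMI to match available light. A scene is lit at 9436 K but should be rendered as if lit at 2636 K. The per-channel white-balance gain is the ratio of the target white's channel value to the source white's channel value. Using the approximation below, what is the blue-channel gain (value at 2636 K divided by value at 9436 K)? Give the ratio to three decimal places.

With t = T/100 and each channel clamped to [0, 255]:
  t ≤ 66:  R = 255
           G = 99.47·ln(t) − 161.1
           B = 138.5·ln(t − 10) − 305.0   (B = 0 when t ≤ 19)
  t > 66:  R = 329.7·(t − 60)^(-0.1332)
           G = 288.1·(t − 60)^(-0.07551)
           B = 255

0.322

At 9436 K (t = 94.36):
  B = 255 by definition for t > 66.
At 2636 K (t = 26.36):
  B = 138.5·ln(26.36 − 10) − 305.0 = 138.5·ln 16.36 − 305.0 = 138.5·2.7948 − 305.0 = 82.085.
Gain = 82.085 / 255.000 = 0.3219 → 0.322.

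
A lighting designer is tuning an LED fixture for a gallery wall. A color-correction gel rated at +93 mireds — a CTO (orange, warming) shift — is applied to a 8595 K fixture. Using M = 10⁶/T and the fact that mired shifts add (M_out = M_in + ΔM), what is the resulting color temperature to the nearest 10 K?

M_in = 10⁶/8595 = 116.35 mireds.
M_out = 116.35 + (+93) = 209.35 mireds.
T_out = 10⁶/209.35 = 4776.8 K → 4780 K.

4780 K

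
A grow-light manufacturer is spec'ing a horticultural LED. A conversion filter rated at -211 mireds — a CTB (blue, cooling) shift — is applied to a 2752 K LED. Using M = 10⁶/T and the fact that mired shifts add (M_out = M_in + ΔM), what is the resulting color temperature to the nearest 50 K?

M_in = 10⁶/2752 = 363.37 mireds.
M_out = 363.37 + (-211) = 152.37 mireds.
T_out = 10⁶/152.37 = 6562.9 K → 6550 K.

6550 K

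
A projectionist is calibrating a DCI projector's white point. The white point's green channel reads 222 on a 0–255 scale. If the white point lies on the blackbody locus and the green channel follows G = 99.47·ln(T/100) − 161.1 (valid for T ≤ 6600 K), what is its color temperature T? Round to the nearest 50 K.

4700 K

ln t = (222 + 161.1) / 99.47 = 3.8514.
t = e^3.8514 = 47.059.
T = 100·t = 4706 K → 4700 K to the nearest 50 K.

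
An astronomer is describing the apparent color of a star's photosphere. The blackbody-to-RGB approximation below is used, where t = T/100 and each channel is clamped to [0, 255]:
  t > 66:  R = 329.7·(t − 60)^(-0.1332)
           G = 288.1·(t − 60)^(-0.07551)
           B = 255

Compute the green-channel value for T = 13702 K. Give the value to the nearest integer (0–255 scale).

208

t = 13702/100 = 137.02; the t > 66 branch applies.
G = 288.1·(137.02 − 60)^(-0.07551) = 288.1·77.02^(-0.07551) = 288.1·0.72035 = 207.532.
Rounded: 208.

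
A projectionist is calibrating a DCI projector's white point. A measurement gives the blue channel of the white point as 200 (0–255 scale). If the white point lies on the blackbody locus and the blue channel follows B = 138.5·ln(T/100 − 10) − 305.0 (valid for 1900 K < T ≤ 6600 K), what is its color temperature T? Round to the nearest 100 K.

ln(t − 10) = (200 + 305.0) / 138.5 = 3.6462.
t − 10 = e^3.6462 = 38.329, so t = 48.329.
T = 100·t = 4833 K → 4800 K to the nearest 100 K.

4800 K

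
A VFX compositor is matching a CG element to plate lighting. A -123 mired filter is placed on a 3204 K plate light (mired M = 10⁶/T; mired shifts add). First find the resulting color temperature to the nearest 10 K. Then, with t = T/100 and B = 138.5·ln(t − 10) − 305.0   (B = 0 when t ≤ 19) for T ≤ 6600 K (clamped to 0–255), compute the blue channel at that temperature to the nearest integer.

216

M_in = 10⁶/3204 = 312.11; M_out = 312.11 + (-123) = 189.11.
T_out = 10⁶/189.11 = 5287.9 K → 5290 K; t = 52.9.
B = 138.5·ln(52.9 − 10) − 305.0 = 138.5·ln 42.9 − 305.0 = 138.5·3.7589 − 305.0 = 215.604.
Rounded: 216.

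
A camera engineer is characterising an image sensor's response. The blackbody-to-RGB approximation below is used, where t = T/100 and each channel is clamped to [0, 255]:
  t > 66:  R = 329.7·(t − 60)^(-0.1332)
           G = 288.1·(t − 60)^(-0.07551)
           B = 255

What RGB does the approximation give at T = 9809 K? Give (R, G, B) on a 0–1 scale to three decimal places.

t = 9809/100 = 98.09; the t > 66 branch applies.
R = 329.7·(98.09 − 60)^(-0.1332) = 329.7·38.09^(-0.1332) = 329.7·0.61579 = 203.028.
G = 288.1·(98.09 − 60)^(-0.07551) = 288.1·38.09^(-0.07551) = 288.1·0.75968 = 218.865.
B = 255 by definition for t > 66.
Dividing each by 255: (0.7962, 0.8583, 1.0000) → (0.796, 0.858, 1.000).

(0.796, 0.858, 1.000)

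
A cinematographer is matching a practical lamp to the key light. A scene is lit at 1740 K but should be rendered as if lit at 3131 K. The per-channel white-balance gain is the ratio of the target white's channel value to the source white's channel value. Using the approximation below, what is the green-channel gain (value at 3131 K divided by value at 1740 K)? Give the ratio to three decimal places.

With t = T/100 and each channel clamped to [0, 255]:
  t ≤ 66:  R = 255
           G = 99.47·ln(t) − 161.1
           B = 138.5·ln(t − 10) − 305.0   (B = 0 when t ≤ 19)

At 1740 K (t = 17.4):
  G = 99.47·ln 17.4 − 161.1 = 99.47·2.8565 − 161.1 = 123.033.
At 3131 K (t = 31.31):
  G = 99.47·ln 31.31 − 161.1 = 99.47·3.4439 − 161.1 = 181.468.
Gain = 181.468 / 123.033 = 1.4750 → 1.475.

1.475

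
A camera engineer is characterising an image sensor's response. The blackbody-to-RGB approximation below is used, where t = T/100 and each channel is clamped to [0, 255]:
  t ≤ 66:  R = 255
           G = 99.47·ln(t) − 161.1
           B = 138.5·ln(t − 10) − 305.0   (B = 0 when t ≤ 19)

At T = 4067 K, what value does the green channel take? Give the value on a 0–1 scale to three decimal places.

0.814

t = 4067/100 = 40.67; the t ≤ 66 branch applies.
G = 99.47·ln 40.67 − 161.1 = 99.47·3.7055 − 161.1 = 207.485.
On a 0–1 scale: 207.485/255 = 0.8137 → 0.814.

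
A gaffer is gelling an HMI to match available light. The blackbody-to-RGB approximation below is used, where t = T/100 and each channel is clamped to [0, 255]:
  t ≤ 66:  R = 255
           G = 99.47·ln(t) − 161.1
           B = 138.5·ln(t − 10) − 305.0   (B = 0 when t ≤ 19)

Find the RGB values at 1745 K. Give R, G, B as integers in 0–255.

R=255, G=123, B=0

t = 1745/100 = 17.45; the t ≤ 66 branch applies.
R = 255 by definition for t ≤ 66.
G = 99.47·ln 17.45 − 161.1 = 99.47·2.8593 − 161.1 = 123.319.
t = 17.45 ≤ 19, so B = 0.
Rounded: (255, 123, 0).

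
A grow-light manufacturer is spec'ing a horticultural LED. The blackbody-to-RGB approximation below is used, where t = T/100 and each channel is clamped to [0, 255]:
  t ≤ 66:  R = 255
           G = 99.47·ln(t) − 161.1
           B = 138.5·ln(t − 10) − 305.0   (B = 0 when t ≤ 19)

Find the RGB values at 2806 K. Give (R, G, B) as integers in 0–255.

(255, 171, 96)

t = 2806/100 = 28.06; the t ≤ 66 branch applies.
R = 255 by definition for t ≤ 66.
G = 99.47·ln 28.06 − 161.1 = 99.47·3.3343 − 161.1 = 170.567.
B = 138.5·ln(28.06 − 10) − 305.0 = 138.5·ln 18.06 − 305.0 = 138.5·2.8937 − 305.0 = 95.777.
Rounded: (255, 171, 96).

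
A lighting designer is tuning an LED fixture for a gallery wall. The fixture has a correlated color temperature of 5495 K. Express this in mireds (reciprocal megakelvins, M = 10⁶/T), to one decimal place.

182.0 mireds

M = 10⁶ / 5495 = 181.984 → 182.0 mireds.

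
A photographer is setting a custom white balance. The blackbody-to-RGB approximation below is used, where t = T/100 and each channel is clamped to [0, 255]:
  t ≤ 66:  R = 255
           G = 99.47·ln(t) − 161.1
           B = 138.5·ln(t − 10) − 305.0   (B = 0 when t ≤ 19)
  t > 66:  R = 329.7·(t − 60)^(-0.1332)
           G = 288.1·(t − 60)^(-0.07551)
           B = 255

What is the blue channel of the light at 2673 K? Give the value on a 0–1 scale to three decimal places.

t = 2673/100 = 26.73; the t ≤ 66 branch applies.
B = 138.5·ln(26.73 − 10) − 305.0 = 138.5·ln 16.73 − 305.0 = 138.5·2.8172 − 305.0 = 85.183.
On a 0–1 scale: 85.183/255 = 0.3340 → 0.334.

0.334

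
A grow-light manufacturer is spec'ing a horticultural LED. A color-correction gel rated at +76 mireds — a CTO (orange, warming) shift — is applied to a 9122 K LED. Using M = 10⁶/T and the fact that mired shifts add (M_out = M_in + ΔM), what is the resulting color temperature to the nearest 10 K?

M_in = 10⁶/9122 = 109.63 mireds.
M_out = 109.63 + (+76) = 185.63 mireds.
T_out = 10⁶/185.63 = 5387.2 K → 5390 K.

5390 K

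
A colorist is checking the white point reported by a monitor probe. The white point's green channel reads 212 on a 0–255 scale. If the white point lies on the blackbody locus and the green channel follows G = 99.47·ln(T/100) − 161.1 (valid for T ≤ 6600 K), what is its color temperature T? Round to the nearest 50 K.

ln t = (212 + 161.1) / 99.47 = 3.7509.
t = e^3.7509 = 42.559.
T = 100·t = 4256 K → 4250 K to the nearest 50 K.

4250 K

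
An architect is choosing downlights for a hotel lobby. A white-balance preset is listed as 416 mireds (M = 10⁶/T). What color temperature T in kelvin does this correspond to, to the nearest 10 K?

T = 10⁶ / 416 = 2403.85 K → 2400 K.

2400 K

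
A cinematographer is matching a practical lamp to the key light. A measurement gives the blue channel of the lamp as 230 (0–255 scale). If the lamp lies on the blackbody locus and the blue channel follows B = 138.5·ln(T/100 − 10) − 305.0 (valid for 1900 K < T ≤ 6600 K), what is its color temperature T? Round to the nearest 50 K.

ln(t − 10) = (230 + 305.0) / 138.5 = 3.8628.
t − 10 = e^3.8628 = 47.599, so t = 57.599.
T = 100·t = 5760 K → 5750 K to the nearest 50 K.

5750 K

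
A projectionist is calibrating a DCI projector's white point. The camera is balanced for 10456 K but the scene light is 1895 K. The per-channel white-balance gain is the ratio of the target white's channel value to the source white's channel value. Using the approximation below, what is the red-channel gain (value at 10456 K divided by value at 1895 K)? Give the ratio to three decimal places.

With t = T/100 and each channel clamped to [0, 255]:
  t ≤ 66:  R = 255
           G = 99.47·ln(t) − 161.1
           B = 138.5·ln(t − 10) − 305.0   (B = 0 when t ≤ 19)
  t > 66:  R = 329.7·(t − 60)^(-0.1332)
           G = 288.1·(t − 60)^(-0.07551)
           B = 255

At 1895 K (t = 18.95):
  R = 255 by definition for t ≤ 66.
At 10456 K (t = 104.56):
  R = 329.7·(104.56 − 60)^(-0.1332) = 329.7·44.56^(-0.1332) = 329.7·0.60306 = 198.829.
Gain = 198.829 / 255.000 = 0.7797 → 0.780.

0.780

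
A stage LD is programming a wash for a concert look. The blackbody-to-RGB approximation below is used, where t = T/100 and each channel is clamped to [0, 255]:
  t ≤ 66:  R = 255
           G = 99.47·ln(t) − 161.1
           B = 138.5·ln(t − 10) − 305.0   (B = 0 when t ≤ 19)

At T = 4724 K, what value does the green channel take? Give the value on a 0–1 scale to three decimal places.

t = 4724/100 = 47.24; the t ≤ 66 branch applies.
G = 99.47·ln 47.24 − 161.1 = 99.47·3.8552 − 161.1 = 222.381.
On a 0–1 scale: 222.381/255 = 0.8721 → 0.872.

0.872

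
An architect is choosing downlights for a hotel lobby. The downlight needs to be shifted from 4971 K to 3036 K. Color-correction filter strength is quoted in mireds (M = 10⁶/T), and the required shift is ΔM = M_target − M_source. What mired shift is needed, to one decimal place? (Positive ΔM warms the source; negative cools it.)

M_source = 10⁶/4971 = 201.167; M_target = 10⁶/3036 = 329.381.
ΔM = 329.381 − 201.167 = 128.214 → +128.2 mireds, a warming shift.

+128.2 mireds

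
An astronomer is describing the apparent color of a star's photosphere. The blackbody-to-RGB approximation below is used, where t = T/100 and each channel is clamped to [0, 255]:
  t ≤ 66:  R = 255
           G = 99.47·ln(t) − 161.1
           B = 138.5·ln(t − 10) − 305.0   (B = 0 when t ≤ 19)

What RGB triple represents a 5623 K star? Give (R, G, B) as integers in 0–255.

(255, 240, 226)

t = 5623/100 = 56.23; the t ≤ 66 branch applies.
R = 255 by definition for t ≤ 66.
G = 99.47·ln 56.23 − 161.1 = 99.47·4.0295 − 161.1 = 239.709.
B = 138.5·ln(56.23 − 10) − 305.0 = 138.5·ln 46.23 − 305.0 = 138.5·3.8336 − 305.0 = 225.958.
Rounded: (255, 240, 226).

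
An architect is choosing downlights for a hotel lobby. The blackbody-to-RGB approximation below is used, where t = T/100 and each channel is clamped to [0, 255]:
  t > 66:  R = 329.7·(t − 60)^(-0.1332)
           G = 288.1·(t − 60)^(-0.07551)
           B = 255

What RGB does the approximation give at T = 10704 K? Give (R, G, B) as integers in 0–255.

(197, 215, 255)

t = 10704/100 = 107.04; the t > 66 branch applies.
R = 329.7·(107.04 − 60)^(-0.1332) = 329.7·47.04^(-0.1332) = 329.7·0.59872 = 197.400.
G = 288.1·(107.04 − 60)^(-0.07551) = 288.1·47.04^(-0.07551) = 288.1·0.74767 = 215.405.
B = 255 by definition for t > 66.
Rounded: (197, 215, 255).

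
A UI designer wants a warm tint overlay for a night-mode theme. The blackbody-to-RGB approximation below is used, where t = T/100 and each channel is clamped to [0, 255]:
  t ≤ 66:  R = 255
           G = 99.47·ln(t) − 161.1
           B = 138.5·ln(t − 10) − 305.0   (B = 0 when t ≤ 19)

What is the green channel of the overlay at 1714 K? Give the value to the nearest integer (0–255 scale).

t = 1714/100 = 17.14; the t ≤ 66 branch applies.
G = 99.47·ln 17.14 − 161.1 = 99.47·2.8414 − 161.1 = 121.536.
Rounded: 122.

122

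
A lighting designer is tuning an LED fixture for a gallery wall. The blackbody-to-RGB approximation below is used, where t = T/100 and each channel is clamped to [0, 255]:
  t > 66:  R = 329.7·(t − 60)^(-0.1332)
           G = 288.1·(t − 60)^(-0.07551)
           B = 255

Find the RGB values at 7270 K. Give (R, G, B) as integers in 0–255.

(235, 238, 255)

t = 7270/100 = 72.7; the t > 66 branch applies.
R = 329.7·(72.7 − 60)^(-0.1332) = 329.7·12.7^(-0.1332) = 329.7·0.71281 = 235.013.
G = 288.1·(72.7 − 60)^(-0.07551) = 288.1·12.7^(-0.07551) = 288.1·0.82538 = 237.791.
B = 255 by definition for t > 66.
Rounded: (235, 238, 255).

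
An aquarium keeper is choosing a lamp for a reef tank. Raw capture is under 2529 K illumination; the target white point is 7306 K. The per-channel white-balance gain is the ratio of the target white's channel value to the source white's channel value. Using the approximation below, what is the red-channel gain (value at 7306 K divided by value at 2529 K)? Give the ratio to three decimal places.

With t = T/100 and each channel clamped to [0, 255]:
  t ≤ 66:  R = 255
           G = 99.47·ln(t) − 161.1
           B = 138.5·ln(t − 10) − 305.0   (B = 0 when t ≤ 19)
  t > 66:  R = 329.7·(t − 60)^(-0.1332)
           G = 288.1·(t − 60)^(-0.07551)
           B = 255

At 2529 K (t = 25.29):
  R = 255 by definition for t ≤ 66.
At 7306 K (t = 73.06):
  R = 329.7·(73.06 − 60)^(-0.1332) = 329.7·13.06^(-0.1332) = 329.7·0.71016 = 234.140.
Gain = 234.140 / 255.000 = 0.9182 → 0.918.

0.918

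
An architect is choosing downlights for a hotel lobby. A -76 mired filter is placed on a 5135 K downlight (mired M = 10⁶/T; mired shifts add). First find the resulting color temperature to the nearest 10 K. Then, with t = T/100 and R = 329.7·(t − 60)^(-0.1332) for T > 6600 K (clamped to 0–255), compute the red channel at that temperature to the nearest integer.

M_in = 10⁶/5135 = 194.74; M_out = 194.74 + (-76) = 118.74.
T_out = 10⁶/118.74 = 8421.6 K → 8420 K; t = 84.2.
R = 329.7·(84.2 − 60)^(-0.1332) = 329.7·24.2^(-0.1332) = 329.7·0.65415 = 215.672.
Rounded: 216.

216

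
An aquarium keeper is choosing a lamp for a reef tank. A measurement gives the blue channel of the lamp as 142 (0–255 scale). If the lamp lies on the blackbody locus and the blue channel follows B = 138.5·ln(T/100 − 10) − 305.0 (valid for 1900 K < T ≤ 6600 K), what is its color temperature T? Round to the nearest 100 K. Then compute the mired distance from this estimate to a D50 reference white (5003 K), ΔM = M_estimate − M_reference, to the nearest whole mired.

+86 mireds

ln(t − 10) = (142 + 305.0) / 138.5 = 3.2274.
t − 10 = e^3.2274 = 25.215, so t = 35.215.
T = 100·t = 3521 K → 3500 K to the nearest 100 K.
M_estimate = 10⁶/3500 = 285.71; M_reference = 10⁶/5003 = 199.88.
ΔM = 285.71 − 199.88 = 85.83 → +86 mireds.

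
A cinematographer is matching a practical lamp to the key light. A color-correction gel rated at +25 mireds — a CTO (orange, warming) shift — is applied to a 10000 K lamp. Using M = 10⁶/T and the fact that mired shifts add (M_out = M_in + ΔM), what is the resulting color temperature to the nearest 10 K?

M_in = 10⁶/10000 = 100.00 mireds.
M_out = 100.00 + (+25) = 125.00 mireds.
T_out = 10⁶/125.00 = 8000.0 K → 8000 K.

8000 K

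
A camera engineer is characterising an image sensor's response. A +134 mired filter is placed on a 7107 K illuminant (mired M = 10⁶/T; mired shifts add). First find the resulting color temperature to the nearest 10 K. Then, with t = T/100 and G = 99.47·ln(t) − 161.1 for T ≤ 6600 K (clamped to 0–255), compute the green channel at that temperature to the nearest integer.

M_in = 10⁶/7107 = 140.71; M_out = 140.71 + (+134) = 274.71.
T_out = 10⁶/274.71 = 3640.3 K → 3640 K; t = 36.4.
G = 99.47·ln 36.4 − 161.1 = 99.47·3.5946 − 161.1 = 196.452.
Rounded: 196.

196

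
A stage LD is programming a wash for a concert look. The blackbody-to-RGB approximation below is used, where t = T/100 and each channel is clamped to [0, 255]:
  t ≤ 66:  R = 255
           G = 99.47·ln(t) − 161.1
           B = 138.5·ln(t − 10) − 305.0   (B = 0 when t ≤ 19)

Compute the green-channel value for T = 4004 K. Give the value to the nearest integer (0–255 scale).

206

t = 4004/100 = 40.04; the t ≤ 66 branch applies.
G = 99.47·ln 40.04 − 161.1 = 99.47·3.6899 − 161.1 = 205.932.
Rounded: 206.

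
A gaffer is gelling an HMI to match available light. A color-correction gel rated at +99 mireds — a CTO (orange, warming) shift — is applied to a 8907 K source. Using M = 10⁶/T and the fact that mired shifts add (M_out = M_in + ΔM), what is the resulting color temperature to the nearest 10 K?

M_in = 10⁶/8907 = 112.27 mireds.
M_out = 112.27 + (+99) = 211.27 mireds.
T_out = 10⁶/211.27 = 4733.3 K → 4730 K.

4730 K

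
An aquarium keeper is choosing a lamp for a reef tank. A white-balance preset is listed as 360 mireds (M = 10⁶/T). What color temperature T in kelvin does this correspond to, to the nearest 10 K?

T = 10⁶ / 360 = 2777.78 K → 2780 K.

2780 K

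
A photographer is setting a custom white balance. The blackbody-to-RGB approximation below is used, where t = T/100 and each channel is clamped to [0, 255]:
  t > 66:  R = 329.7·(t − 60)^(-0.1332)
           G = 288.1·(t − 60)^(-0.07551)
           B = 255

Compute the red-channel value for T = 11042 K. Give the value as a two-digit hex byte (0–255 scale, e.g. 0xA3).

t = 11042/100 = 110.42; the t > 66 branch applies.
R = 329.7·(110.42 − 60)^(-0.1332) = 329.7·50.42^(-0.1332) = 329.7·0.59322 = 195.584.
Rounded: 196; in hex, 0xC4.

0xC4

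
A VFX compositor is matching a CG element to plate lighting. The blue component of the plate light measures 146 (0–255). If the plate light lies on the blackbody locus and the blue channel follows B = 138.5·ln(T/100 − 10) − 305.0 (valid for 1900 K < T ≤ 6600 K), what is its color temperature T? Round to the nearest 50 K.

ln(t − 10) = (146 + 305.0) / 138.5 = 3.2563.
t − 10 = e^3.2563 = 25.954, so t = 35.954.
T = 100·t = 3595 K → 3600 K to the nearest 50 K.

3600 K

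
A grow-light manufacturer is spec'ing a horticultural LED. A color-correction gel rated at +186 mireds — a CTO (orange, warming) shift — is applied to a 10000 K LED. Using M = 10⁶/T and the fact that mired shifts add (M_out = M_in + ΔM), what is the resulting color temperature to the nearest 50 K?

M_in = 10⁶/10000 = 100.00 mireds.
M_out = 100.00 + (+186) = 286.00 mireds.
T_out = 10⁶/286.00 = 3496.5 K → 3500 K.

3500 K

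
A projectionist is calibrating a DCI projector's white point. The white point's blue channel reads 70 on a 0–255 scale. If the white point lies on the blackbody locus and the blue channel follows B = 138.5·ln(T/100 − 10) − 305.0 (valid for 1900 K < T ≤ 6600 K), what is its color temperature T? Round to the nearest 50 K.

ln(t − 10) = (70 + 305.0) / 138.5 = 2.7076.
t − 10 = e^2.7076 = 14.993, so t = 24.993.
T = 100·t = 2499 K → 2500 K to the nearest 50 K.

2500 K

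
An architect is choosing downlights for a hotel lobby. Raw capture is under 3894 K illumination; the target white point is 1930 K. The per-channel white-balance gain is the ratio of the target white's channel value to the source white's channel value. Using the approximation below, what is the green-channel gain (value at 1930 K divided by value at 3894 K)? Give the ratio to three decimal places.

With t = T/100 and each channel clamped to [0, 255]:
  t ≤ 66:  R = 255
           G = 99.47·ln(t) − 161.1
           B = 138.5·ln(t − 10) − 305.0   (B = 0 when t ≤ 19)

0.656

At 3894 K (t = 38.94):
  G = 99.47·ln 38.94 − 161.1 = 99.47·3.6620 − 161.1 = 203.161.
At 1930 K (t = 19.3):
  G = 99.47·ln 19.3 − 161.1 = 99.47·2.9601 − 161.1 = 133.342.
Gain = 133.342 / 203.161 = 0.6563 → 0.656.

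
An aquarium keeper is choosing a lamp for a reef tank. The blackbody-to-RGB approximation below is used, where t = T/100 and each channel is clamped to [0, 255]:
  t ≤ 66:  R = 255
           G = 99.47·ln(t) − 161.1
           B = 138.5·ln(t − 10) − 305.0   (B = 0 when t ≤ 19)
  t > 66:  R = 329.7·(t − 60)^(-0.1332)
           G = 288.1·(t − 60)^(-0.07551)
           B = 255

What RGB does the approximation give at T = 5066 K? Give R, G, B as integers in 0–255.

R=255, G=229, B=208

t = 5066/100 = 50.66; the t ≤ 66 branch applies.
R = 255 by definition for t ≤ 66.
G = 99.47·ln 50.66 − 161.1 = 99.47·3.9251 − 161.1 = 229.333.
B = 138.5·ln(50.66 − 10) − 305.0 = 138.5·ln 40.66 − 305.0 = 138.5·3.7052 − 305.0 = 208.176.
Rounded: (255, 229, 208).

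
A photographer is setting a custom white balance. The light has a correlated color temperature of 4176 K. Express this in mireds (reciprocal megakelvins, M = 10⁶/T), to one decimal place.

239.5 mireds

M = 10⁶ / 4176 = 239.464 → 239.5 mireds.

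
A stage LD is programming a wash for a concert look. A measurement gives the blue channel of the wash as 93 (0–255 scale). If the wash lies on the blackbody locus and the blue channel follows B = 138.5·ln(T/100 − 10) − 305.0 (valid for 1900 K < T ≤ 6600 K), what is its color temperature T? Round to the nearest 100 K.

ln(t − 10) = (93 + 305.0) / 138.5 = 2.8736.
t − 10 = e^2.8736 = 17.701, so t = 27.701.
T = 100·t = 2770 K → 2800 K to the nearest 100 K.

2800 K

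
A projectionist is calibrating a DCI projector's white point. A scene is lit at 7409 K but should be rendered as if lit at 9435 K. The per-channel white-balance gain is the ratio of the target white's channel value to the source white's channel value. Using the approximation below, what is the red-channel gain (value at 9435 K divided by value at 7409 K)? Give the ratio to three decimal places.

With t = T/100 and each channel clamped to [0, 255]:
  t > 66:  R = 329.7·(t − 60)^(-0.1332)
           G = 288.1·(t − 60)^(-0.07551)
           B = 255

0.888

At 7409 K (t = 74.09):
  R = 329.7·(74.09 − 60)^(-0.1332) = 329.7·14.09^(-0.1332) = 329.7·0.70302 = 231.784.
At 9435 K (t = 94.35):
  R = 329.7·(94.35 − 60)^(-0.1332) = 329.7·34.35^(-0.1332) = 329.7·0.62433 = 205.842.
Gain = 205.842 / 231.784 = 0.8881 → 0.888.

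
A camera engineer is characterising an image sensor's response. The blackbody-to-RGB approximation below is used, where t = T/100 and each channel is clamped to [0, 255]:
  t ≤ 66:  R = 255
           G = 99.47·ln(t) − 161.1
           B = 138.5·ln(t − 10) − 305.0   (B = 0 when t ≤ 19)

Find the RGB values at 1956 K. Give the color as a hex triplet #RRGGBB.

#FF8708

t = 1956/100 = 19.56; the t ≤ 66 branch applies.
R = 255 by definition for t ≤ 66.
G = 99.47·ln 19.56 − 161.1 = 99.47·2.9735 − 161.1 = 134.673.
B = 138.5·ln(19.56 − 10) − 305.0 = 138.5·ln 9.56 − 305.0 = 138.5·2.2576 − 305.0 = 7.676.
Rounded: (255, 135, 8).
In hex: #FF8708.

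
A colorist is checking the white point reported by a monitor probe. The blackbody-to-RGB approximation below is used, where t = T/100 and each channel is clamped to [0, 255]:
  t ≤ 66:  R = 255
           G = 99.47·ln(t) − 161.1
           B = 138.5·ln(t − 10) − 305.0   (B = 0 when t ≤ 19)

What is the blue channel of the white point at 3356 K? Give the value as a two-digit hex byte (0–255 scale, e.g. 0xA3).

0x85

t = 3356/100 = 33.56; the t ≤ 66 branch applies.
B = 138.5·ln(33.56 − 10) − 305.0 = 138.5·ln 23.56 − 305.0 = 138.5·3.1596 − 305.0 = 132.598.
Rounded: 133; in hex, 0x85.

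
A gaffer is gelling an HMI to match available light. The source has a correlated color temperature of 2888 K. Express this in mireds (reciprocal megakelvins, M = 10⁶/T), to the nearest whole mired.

346 mireds

M = 10⁶ / 2888 = 346.260 → 346 mireds.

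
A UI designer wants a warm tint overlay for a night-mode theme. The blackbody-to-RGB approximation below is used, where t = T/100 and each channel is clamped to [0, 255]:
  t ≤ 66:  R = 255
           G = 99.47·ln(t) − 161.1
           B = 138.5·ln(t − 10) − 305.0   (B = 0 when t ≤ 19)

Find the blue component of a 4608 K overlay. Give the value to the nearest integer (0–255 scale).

192

t = 4608/100 = 46.08; the t ≤ 66 branch applies.
B = 138.5·ln(46.08 − 10) − 305.0 = 138.5·ln 36.08 − 305.0 = 138.5·3.5857 − 305.0 = 191.625.
Rounded: 192.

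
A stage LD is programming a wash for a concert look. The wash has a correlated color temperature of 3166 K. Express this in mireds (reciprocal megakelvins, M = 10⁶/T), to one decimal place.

315.9 mireds

M = 10⁶ / 3166 = 315.856 → 315.9 mireds.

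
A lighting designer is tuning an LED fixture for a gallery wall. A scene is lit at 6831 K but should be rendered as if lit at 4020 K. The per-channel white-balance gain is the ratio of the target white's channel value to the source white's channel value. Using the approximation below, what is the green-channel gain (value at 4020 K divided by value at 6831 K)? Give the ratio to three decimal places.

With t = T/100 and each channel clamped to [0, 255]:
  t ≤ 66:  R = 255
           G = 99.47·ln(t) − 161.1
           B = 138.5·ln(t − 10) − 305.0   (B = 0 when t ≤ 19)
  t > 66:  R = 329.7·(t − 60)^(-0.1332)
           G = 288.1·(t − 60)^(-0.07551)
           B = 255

0.840

At 6831 K (t = 68.31):
  G = 288.1·(68.31 − 60)^(-0.07551) = 288.1·8.31^(-0.07551) = 288.1·0.85224 = 245.530.
At 4020 K (t = 40.2):
  G = 99.47·ln 40.2 − 161.1 = 99.47·3.6939 − 161.1 = 206.329.
Gain = 206.329 / 245.530 = 0.8403 → 0.840.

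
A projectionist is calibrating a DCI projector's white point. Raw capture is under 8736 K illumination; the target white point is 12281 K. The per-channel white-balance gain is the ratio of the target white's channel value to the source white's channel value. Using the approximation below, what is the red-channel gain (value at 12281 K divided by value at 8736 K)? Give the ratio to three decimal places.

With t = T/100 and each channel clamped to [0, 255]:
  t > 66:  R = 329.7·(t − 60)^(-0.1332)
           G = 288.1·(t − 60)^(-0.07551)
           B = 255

At 8736 K (t = 87.36):
  R = 329.7·(87.36 − 60)^(-0.1332) = 329.7·27.36^(-0.1332) = 329.7·0.64354 = 212.175.
At 12281 K (t = 122.81):
  R = 329.7·(122.81 − 60)^(-0.1332) = 329.7·62.81^(-0.1332) = 329.7·0.57611 = 189.942.
Gain = 189.942 / 212.175 = 0.8952 → 0.895.

0.895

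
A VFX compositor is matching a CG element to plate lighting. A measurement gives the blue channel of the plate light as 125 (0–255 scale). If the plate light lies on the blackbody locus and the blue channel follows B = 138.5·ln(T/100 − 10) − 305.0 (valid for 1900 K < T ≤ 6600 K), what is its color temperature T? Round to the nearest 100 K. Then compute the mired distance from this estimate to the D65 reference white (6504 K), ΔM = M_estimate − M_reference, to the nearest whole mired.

ln(t − 10) = (125 + 305.0) / 138.5 = 3.1047.
t − 10 = e^3.1047 = 22.302, so t = 32.302.
T = 100·t = 3230 K → 3200 K to the nearest 100 K.
M_estimate = 10⁶/3200 = 312.50; M_reference = 10⁶/6504 = 153.75.
ΔM = 312.50 − 153.75 = 158.75 → +159 mireds.

+159 mireds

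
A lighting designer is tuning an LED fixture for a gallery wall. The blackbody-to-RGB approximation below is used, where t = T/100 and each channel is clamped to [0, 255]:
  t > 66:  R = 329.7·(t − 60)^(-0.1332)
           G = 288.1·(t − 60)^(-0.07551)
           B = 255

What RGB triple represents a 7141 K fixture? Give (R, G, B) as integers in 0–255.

t = 7141/100 = 71.41; the t > 66 branch applies.
R = 329.7·(71.41 − 60)^(-0.1332) = 329.7·11.41^(-0.1332) = 329.7·0.72305 = 238.390.
G = 288.1·(71.41 − 60)^(-0.07551) = 288.1·11.41^(-0.07551) = 288.1·0.83208 = 239.722.
B = 255 by definition for t > 66.
Rounded: (238, 240, 255).

(238, 240, 255)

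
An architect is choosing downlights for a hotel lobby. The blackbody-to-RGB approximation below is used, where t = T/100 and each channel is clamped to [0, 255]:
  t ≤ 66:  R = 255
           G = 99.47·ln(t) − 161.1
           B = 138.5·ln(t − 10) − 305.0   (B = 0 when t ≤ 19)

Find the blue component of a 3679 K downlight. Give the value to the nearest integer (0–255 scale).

150

t = 3679/100 = 36.79; the t ≤ 66 branch applies.
B = 138.5·ln(36.79 − 10) − 305.0 = 138.5·ln 26.79 − 305.0 = 138.5·3.2880 − 305.0 = 150.392.
Rounded: 150.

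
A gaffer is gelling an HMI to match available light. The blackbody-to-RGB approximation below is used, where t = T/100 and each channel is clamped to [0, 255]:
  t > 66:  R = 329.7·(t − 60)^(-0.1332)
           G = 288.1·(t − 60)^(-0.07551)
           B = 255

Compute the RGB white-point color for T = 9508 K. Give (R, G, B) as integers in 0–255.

(205, 220, 255)

t = 9508/100 = 95.08; the t > 66 branch applies.
R = 329.7·(95.08 − 60)^(-0.1332) = 329.7·35.08^(-0.1332) = 329.7·0.62258 = 205.266.
G = 288.1·(95.08 − 60)^(-0.07551) = 288.1·35.08^(-0.07551) = 288.1·0.76442 = 220.230.
B = 255 by definition for t > 66.
Rounded: (205, 220, 255).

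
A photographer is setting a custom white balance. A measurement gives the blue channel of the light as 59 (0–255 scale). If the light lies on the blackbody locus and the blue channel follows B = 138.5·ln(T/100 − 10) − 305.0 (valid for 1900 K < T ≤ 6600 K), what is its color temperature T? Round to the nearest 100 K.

2400 K

ln(t − 10) = (59 + 305.0) / 138.5 = 2.6282.
t − 10 = e^2.6282 = 13.848, so t = 23.848.
T = 100·t = 2385 K → 2400 K to the nearest 100 K.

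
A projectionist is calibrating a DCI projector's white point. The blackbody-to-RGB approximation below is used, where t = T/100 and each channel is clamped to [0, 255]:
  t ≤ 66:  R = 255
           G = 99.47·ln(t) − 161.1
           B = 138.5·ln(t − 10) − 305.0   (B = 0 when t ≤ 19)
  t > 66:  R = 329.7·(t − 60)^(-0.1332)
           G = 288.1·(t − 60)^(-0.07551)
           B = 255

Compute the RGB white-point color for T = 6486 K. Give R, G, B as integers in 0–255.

t = 6486/100 = 64.86; the t ≤ 66 branch applies.
R = 255 by definition for t ≤ 66.
G = 99.47·ln 64.86 − 161.1 = 99.47·4.1722 − 161.1 = 253.912.
B = 138.5·ln(64.86 − 10) − 305.0 = 138.5·ln 54.86 − 305.0 = 138.5·4.0048 − 305.0 = 249.663.
Rounded: (255, 254, 250).

R=255, G=254, B=250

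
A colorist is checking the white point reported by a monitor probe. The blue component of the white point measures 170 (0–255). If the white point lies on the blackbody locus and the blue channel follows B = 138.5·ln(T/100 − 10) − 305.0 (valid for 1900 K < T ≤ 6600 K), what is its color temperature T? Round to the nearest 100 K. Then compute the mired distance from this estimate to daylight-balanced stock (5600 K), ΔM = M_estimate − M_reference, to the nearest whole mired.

ln(t − 10) = (170 + 305.0) / 138.5 = 3.4296.
t − 10 = e^3.4296 = 30.864, so t = 40.864.
T = 100·t = 4086 K → 4100 K to the nearest 100 K.
M_estimate = 10⁶/4100 = 243.90; M_reference = 10⁶/5600 = 178.57.
ΔM = 243.90 − 178.57 = 65.33 → +65 mireds.

+65 mireds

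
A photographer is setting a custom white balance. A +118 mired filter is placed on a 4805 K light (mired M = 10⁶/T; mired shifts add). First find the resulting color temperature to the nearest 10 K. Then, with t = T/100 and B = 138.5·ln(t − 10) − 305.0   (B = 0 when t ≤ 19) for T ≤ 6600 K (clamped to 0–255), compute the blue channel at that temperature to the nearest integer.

M_in = 10⁶/4805 = 208.12; M_out = 208.12 + (+118) = 326.12.
T_out = 10⁶/326.12 = 3066.4 K → 3070 K; t = 30.7.
B = 138.5·ln(30.7 − 10) − 305.0 = 138.5·ln 20.7 − 305.0 = 138.5·3.0301 − 305.0 = 114.674.
Rounded: 115.

115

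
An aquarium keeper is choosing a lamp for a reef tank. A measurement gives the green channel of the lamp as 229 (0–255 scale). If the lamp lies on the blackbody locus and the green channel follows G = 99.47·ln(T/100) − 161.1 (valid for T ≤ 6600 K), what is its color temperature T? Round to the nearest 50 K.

ln t = (229 + 161.1) / 99.47 = 3.9218.
t = e^3.9218 = 50.491.
T = 100·t = 5049 K → 5050 K to the nearest 50 K.

5050 K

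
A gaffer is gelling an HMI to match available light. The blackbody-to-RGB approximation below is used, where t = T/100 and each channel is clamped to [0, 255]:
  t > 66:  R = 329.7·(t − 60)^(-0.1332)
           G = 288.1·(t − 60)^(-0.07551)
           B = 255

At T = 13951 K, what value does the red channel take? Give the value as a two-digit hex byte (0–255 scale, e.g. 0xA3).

0xB8

t = 13951/100 = 139.51; the t > 66 branch applies.
R = 329.7·(139.51 − 60)^(-0.1332) = 329.7·79.51^(-0.1332) = 329.7·0.55830 = 184.070.
Rounded: 184; in hex, 0xB8.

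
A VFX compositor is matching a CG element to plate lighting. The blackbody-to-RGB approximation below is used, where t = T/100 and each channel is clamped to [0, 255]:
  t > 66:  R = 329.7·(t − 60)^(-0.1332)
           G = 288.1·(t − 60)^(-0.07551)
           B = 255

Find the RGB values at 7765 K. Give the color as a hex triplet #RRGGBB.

t = 7765/100 = 77.65; the t > 66 branch applies.
R = 329.7·(77.65 − 60)^(-0.1332) = 329.7·17.65^(-0.1332) = 329.7·0.68223 = 224.933.
G = 288.1·(77.65 − 60)^(-0.07551) = 288.1·17.65^(-0.07551) = 288.1·0.80512 = 231.954.
B = 255 by definition for t > 66.
Rounded: (225, 232, 255).
In hex: #E1E8FF.

#E1E8FF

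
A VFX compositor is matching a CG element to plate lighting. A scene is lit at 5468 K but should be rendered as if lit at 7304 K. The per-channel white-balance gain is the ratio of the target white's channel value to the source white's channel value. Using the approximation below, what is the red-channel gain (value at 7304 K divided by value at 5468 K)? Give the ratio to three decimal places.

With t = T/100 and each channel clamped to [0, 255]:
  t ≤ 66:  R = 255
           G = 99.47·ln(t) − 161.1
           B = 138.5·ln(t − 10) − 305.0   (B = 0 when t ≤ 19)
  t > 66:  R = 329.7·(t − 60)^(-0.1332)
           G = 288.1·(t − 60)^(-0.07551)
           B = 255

At 5468 K (t = 54.68):
  R = 255 by definition for t ≤ 66.
At 7304 K (t = 73.04):
  R = 329.7·(73.04 − 60)^(-0.1332) = 329.7·13.04^(-0.1332) = 329.7·0.71031 = 234.188.
Gain = 234.188 / 255.000 = 0.9184 → 0.918.

0.918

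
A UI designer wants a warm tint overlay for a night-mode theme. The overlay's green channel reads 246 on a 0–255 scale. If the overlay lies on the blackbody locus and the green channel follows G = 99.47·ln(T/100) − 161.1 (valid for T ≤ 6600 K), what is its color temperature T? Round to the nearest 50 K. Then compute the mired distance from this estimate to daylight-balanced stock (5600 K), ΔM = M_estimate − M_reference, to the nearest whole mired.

ln t = (246 + 161.1) / 99.47 = 4.0927.
t = e^4.0927 = 59.901.
T = 100·t = 5990 K → 6000 K to the nearest 50 K.
M_estimate = 10⁶/6000 = 166.67; M_reference = 10⁶/5600 = 178.57.
ΔM = 166.67 − 178.57 = -11.90 → -12 mireds.

-12 mireds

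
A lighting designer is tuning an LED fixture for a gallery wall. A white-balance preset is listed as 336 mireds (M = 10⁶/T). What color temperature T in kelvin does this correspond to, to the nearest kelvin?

T = 10⁶ / 336 = 2976.19 K → 2976 K.

2976 K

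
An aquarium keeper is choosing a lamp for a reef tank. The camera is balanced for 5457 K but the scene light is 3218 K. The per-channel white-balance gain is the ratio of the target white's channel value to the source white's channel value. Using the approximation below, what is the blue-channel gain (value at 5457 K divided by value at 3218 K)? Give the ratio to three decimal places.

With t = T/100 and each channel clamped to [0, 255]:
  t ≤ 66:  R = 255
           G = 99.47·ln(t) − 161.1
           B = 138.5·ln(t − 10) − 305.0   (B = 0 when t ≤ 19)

At 3218 K (t = 32.18):
  B = 138.5·ln(32.18 − 10) − 305.0 = 138.5·ln 22.18 − 305.0 = 138.5·3.0992 − 305.0 = 124.238.
At 5457 K (t = 54.57):
  B = 138.5·ln(54.57 − 10) − 305.0 = 138.5·ln 44.57 − 305.0 = 138.5·3.7971 − 305.0 = 220.893.
Gain = 220.893 / 124.238 = 1.7780 → 1.778.

1.778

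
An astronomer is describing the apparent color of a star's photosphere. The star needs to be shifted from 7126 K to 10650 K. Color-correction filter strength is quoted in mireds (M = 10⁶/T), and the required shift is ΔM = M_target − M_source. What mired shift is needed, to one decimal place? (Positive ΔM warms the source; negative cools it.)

-46.4 mireds

M_source = 10⁶/7126 = 140.331; M_target = 10⁶/10650 = 93.897.
ΔM = 93.897 − 140.331 = -46.434 → -46.4 mireds, a cooling shift.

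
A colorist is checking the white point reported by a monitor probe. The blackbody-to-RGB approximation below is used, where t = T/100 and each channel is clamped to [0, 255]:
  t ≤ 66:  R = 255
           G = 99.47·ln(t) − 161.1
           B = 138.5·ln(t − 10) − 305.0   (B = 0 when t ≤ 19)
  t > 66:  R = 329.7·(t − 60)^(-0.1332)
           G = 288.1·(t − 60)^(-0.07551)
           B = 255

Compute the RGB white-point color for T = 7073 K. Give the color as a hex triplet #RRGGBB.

#F0F1FF

t = 7073/100 = 70.73; the t > 66 branch applies.
R = 329.7·(70.73 − 60)^(-0.1332) = 329.7·10.73^(-0.1332) = 329.7·0.72899 = 240.349.
G = 288.1·(70.73 − 60)^(-0.07551) = 288.1·10.73^(-0.07551) = 288.1·0.83595 = 240.837.
B = 255 by definition for t > 66.
Rounded: (240, 241, 255).
In hex: #F0F1FF.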